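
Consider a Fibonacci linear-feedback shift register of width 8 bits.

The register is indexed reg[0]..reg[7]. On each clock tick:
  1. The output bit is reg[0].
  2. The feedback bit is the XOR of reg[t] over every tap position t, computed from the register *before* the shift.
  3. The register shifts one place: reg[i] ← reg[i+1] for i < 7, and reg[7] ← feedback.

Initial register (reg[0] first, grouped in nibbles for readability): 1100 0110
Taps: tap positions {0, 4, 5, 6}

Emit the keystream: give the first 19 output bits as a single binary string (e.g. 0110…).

1100011011000010001

step | reg (before) | out | fb
   0 | 11000110 | 1 | 1
   1 | 10001101 | 1 | 1
   2 | 00011011 | 0 | 0
   3 | 00110110 | 0 | 0
   4 | 01101100 | 0 | 0
   5 | 11011000 | 1 | 0
   6 | 10110000 | 1 | 1
   7 | 01100001 | 0 | 0
   8 | 11000010 | 1 | 0
   9 | 10000100 | 1 | 0
  10 | 00001000 | 0 | 1
  11 | 00010001 | 0 | 0
  12 | 00100010 | 0 | 1
  13 | 01000101 | 0 | 1
  14 | 10001011 | 1 | 1
  15 | 00010111 | 0 | 0
  16 | 00101110 | 0 | 1
  17 | 01011101 | 0 | 0
  18 | 10111010 | 1 | 1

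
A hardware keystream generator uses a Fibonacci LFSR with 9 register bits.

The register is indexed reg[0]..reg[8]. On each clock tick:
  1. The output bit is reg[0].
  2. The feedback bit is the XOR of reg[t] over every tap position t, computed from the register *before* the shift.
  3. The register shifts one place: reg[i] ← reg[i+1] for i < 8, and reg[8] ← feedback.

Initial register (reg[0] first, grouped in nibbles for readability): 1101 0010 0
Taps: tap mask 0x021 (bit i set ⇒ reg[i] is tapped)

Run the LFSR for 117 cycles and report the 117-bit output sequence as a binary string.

k : reg_k → out_k, fb_k
0: 110100100 → 1, fb=1
1: 101001001 → 1, fb=0
2: 010010010 → 0, fb=0
3: 100100100 → 1, fb=1
4: 001001001 → 0, fb=1
5: 010010011 → 0, fb=0
6: 100100110 → 1, fb=1
7: 001001101 → 0, fb=1
8: 010011011 → 0, fb=1
9: 100110111 → 1, fb=1
10: 001101111 → 0, fb=1
11: 011011111 → 0, fb=1
12: 110111111 → 1, fb=0
13: 101111110 → 1, fb=0
14: 011111100 → 0, fb=1
15: 111111001 → 1, fb=0
16: 111110010 → 1, fb=1
17: 111100101 → 1, fb=1
18: 111001011 → 1, fb=0
19: 110010110 → 1, fb=1
20: 100101101 → 1, fb=0
21: 001011010 → 0, fb=1
22: 010110101 → 0, fb=0
23: 101101010 → 1, fb=0
24: 011010100 → 0, fb=0
25: 110101000 → 1, fb=0
26: 101010000 → 1, fb=1
27: 010100001 → 0, fb=0
28: 101000010 → 1, fb=1
29: 010000101 → 0, fb=0
30: 100001010 → 1, fb=0
31: 000010100 → 0, fb=0
32: 000101000 → 0, fb=1
33: 001010001 → 0, fb=0
34: 010100010 → 0, fb=0
35: 101000100 → 1, fb=1
36: 010001001 → 0, fb=1
37: 100010011 → 1, fb=1
38: 000100111 → 0, fb=0
39: 001001110 → 0, fb=1
40: 010011101 → 0, fb=1
41: 100111011 → 1, fb=0
42: 001110110 → 0, fb=0
43: 011101100 → 0, fb=1
44: 111011001 → 1, fb=0
45: 110110010 → 1, fb=1
46: 101100101 → 1, fb=1
47: 011001011 → 0, fb=1
48: 110010111 → 1, fb=1
49: 100101111 → 1, fb=0
50: 001011110 → 0, fb=1
51: 010111101 → 0, fb=1
52: 101111011 → 1, fb=0
53: 011110110 → 0, fb=0
54: 111101100 → 1, fb=0
55: 111011000 → 1, fb=0
56: 110110000 → 1, fb=1
57: 101100001 → 1, fb=1
58: 011000011 → 0, fb=0
59: 110000110 → 1, fb=1
60: 100001101 → 1, fb=0
61: 000011010 → 0, fb=1
62: 000110101 → 0, fb=0
63: 001101010 → 0, fb=1
64: 011010101 → 0, fb=0
65: 110101010 → 1, fb=0
66: 101010100 → 1, fb=1
67: 010101001 → 0, fb=1
68: 101010011 → 1, fb=1
69: 010100111 → 0, fb=0
70: 101001110 → 1, fb=0
71: 010011100 → 0, fb=1
72: 100111001 → 1, fb=0
73: 001110010 → 0, fb=0
74: 011100100 → 0, fb=0
75: 111001000 → 1, fb=0
76: 110010000 → 1, fb=1
77: 100100001 → 1, fb=1
78: 001000011 → 0, fb=0
79: 010000110 → 0, fb=0
80: 100001100 → 1, fb=0
81: 000011000 → 0, fb=1
82: 000110001 → 0, fb=0
83: 001100010 → 0, fb=0
84: 011000100 → 0, fb=0
85: 110001000 → 1, fb=0
86: 100010000 → 1, fb=1
87: 000100001 → 0, fb=0
88: 001000010 → 0, fb=0
89: 010000100 → 0, fb=0
90: 100001000 → 1, fb=0
91: 000010000 → 0, fb=0
92: 000100000 → 0, fb=0
93: 001000000 → 0, fb=0
94: 010000000 → 0, fb=0
95: 100000000 → 1, fb=1
96: 000000001 → 0, fb=0
97: 000000010 → 0, fb=0
98: 000000100 → 0, fb=0
99: 000001000 → 0, fb=1
100: 000010001 → 0, fb=0
101: 000100010 → 0, fb=0
102: 001000100 → 0, fb=0
103: 010001000 → 0, fb=1
104: 100010001 → 1, fb=1
105: 000100011 → 0, fb=0
106: 001000110 → 0, fb=0
107: 010001100 → 0, fb=1
108: 100011001 → 1, fb=0
109: 000110010 → 0, fb=0
110: 001100100 → 0, fb=0
111: 011001000 → 0, fb=1
112: 110010001 → 1, fb=1
113: 100100011 → 1, fb=1
114: 001000111 → 0, fb=0
115: 010001110 → 0, fb=1
116: 100011101 → 1, fb=0

110100100100110111111001011010100001010001001110110010111101100001101010100111001000011000100001000000001000100011001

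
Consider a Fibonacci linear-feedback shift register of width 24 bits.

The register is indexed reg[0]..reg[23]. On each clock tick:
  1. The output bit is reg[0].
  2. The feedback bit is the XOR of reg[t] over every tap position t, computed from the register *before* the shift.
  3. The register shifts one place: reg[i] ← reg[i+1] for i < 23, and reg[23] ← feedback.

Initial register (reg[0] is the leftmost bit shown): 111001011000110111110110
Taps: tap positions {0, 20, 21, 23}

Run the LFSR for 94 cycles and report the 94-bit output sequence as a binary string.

1110010110001101111101100111011111110111101011100110100001010000110100011000000001101101001110

step | reg (before) | out | fb
   0 | 111001011000110111110110 | 1 | 0
   1 | 110010110001101111101100 | 1 | 1
   2 | 100101100011011111011001 | 1 | 1
   3 | 001011000110111110110011 | 0 | 1
   4 | 010110001101111101100111 | 0 | 0
   5 | 101100011011111011001110 | 1 | 1
   6 | 011000110111110110011101 | 0 | 1
   7 | 110001101111101100111011 | 1 | 1
   8 | 100011011111011001110111 | 1 | 1
   9 | 000110111110110011101111 | 0 | 1
  10 | 001101111101100111011111 | 0 | 1
  11 | 011011111011001110111111 | 0 | 1
  12 | 110111110110011101111111 | 1 | 0
  13 | 101111101100111011111110 | 1 | 1
  14 | 011111011001110111111101 | 0 | 1
  15 | 111110110011101111111011 | 1 | 1
  16 | 111101100111011111110111 | 1 | 1
  17 | 111011001110111111101111 | 1 | 0
  18 | 110110011101111111011110 | 1 | 1
  19 | 101100111011111110111101 | 1 | 0
  20 | 011001110111111101111010 | 0 | 1
  21 | 110011101111111011110101 | 1 | 1
  22 | 100111011111110111101011 | 1 | 1
  23 | 001110111111101111010111 | 0 | 0
  24 | 011101111111011110101110 | 0 | 0
  25 | 111011111110111101011100 | 1 | 1
  26 | 110111111101111010111001 | 1 | 1
  27 | 101111111011110101110011 | 1 | 0
  28 | 011111110111101011100110 | 0 | 1
  29 | 111111101111010111001101 | 1 | 0
  30 | 111111011110101110011010 | 1 | 0
  31 | 111110111101011100110100 | 1 | 0
  32 | 111101111010111001101000 | 1 | 0
  33 | 111011110101110011010000 | 1 | 1
  34 | 110111101011100110100001 | 1 | 0
  35 | 101111010111001101000010 | 1 | 1
  36 | 011110101110011010000101 | 0 | 0
  37 | 111101011100110100001010 | 1 | 0
  38 | 111010111001101000010100 | 1 | 0
  39 | 110101110011010000101000 | 1 | 0
  40 | 101011100110100001010000 | 1 | 1
  41 | 010111001101000010100001 | 0 | 1
  42 | 101110011010000101000011 | 1 | 0
  43 | 011100110100001010000110 | 0 | 1
  44 | 111001101000010100001101 | 1 | 0
  45 | 110011010000101000011010 | 1 | 0
  46 | 100110100001010000110100 | 1 | 0
  47 | 001101000010100001101000 | 0 | 1
  48 | 011010000101000011010001 | 0 | 1
  49 | 110100001010000110100011 | 1 | 0
  50 | 101000010100001101000110 | 1 | 0
  51 | 010000101000011010001100 | 0 | 0
  52 | 100001010000110100011000 | 1 | 0
  53 | 000010100001101000110000 | 0 | 0
  54 | 000101000011010001100000 | 0 | 0
  55 | 001010000110100011000000 | 0 | 0
  56 | 010100001101000110000000 | 0 | 0
  57 | 101000011010001100000000 | 1 | 1
  58 | 010000110100011000000001 | 0 | 1
  59 | 100001101000110000000011 | 1 | 0
  60 | 000011010001100000000110 | 0 | 1
  61 | 000110100011000000001101 | 0 | 1
  62 | 001101000110000000011011 | 0 | 0
  63 | 011010001100000000110110 | 0 | 1
  64 | 110100011000000001101101 | 1 | 0
  65 | 101000110000000011011010 | 1 | 0
  66 | 010001100000000110110100 | 0 | 1
  67 | 100011000000001101101001 | 1 | 1
  68 | 000110000000011011010011 | 0 | 1
  69 | 001100000000110110100111 | 0 | 0
  70 | 011000000001101101001110 | 0 | 0
  71 | 110000000011011010011100 | 1 | 1
  72 | 100000000110110100111001 | 1 | 1
  73 | 000000001101101001110011 | 0 | 1
  74 | 000000011011010011100111 | 0 | 0
  75 | 000000110110100111001110 | 0 | 0
  76 | 000001101101001110011100 | 0 | 0
  77 | 000011011010011100111000 | 0 | 1
  78 | 000110110100111001110001 | 0 | 1
  79 | 001101101001110011100011 | 0 | 1
  80 | 011011010011100111000111 | 0 | 0
  81 | 110110100111001110001110 | 1 | 1
  82 | 101101001110011100011101 | 1 | 0
  83 | 011010011100111000111010 | 0 | 1
  84 | 110100111001110001110101 | 1 | 1
  85 | 101001110011100011101011 | 1 | 1
  86 | 010011100111000111010111 | 0 | 0
  87 | 100111001110001110101110 | 1 | 1
  88 | 001110011100011101011101 | 0 | 1
  89 | 011100111000111010111011 | 0 | 0
  90 | 111001110001110101110110 | 1 | 0
  91 | 110011100011101011101100 | 1 | 1
  92 | 100111000111010111011001 | 1 | 1
  93 | 001110001110101110110011 | 0 | 1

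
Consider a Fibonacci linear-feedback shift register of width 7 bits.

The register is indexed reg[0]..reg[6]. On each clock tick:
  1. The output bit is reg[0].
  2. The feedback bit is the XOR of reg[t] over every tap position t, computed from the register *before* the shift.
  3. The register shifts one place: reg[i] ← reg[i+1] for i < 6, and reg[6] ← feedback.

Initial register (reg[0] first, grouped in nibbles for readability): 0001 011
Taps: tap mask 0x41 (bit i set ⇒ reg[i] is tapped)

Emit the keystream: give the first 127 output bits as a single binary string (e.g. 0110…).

0001011111001010111001101000100111100010100001100000100000011111110101010011001110111010010110001101111011010110110010010001110

step | reg (before) | out | fb
   0 | 0001011 | 0 | 1
   1 | 0010111 | 0 | 1
   2 | 0101111 | 0 | 1
   3 | 1011111 | 1 | 0
   4 | 0111110 | 0 | 0
   5 | 1111100 | 1 | 1
   6 | 1111001 | 1 | 0
   7 | 1110010 | 1 | 1
   8 | 1100101 | 1 | 0
   9 | 1001010 | 1 | 1
  10 | 0010101 | 0 | 1
  11 | 0101011 | 0 | 1
  12 | 1010111 | 1 | 0
  13 | 0101110 | 0 | 0
  14 | 1011100 | 1 | 1
  15 | 0111001 | 0 | 1
  16 | 1110011 | 1 | 0
  17 | 1100110 | 1 | 1
  18 | 1001101 | 1 | 0
  19 | 0011010 | 0 | 0
  20 | 0110100 | 0 | 0
  21 | 1101000 | 1 | 1
  22 | 1010001 | 1 | 0
  23 | 0100010 | 0 | 0
  24 | 1000100 | 1 | 1
  25 | 0001001 | 0 | 1
  26 | 0010011 | 0 | 1
  27 | 0100111 | 0 | 1
  28 | 1001111 | 1 | 0
  29 | 0011110 | 0 | 0
  30 | 0111100 | 0 | 0
  31 | 1111000 | 1 | 1
  32 | 1110001 | 1 | 0
  33 | 1100010 | 1 | 1
  34 | 1000101 | 1 | 0
  35 | 0001010 | 0 | 0
  36 | 0010100 | 0 | 0
  37 | 0101000 | 0 | 0
  38 | 1010000 | 1 | 1
  39 | 0100001 | 0 | 1
  40 | 1000011 | 1 | 0
  41 | 0000110 | 0 | 0
  42 | 0001100 | 0 | 0
  43 | 0011000 | 0 | 0
  44 | 0110000 | 0 | 0
  45 | 1100000 | 1 | 1
  46 | 1000001 | 1 | 0
  47 | 0000010 | 0 | 0
  48 | 0000100 | 0 | 0
  49 | 0001000 | 0 | 0
  50 | 0010000 | 0 | 0
  51 | 0100000 | 0 | 0
  52 | 1000000 | 1 | 1
  53 | 0000001 | 0 | 1
  54 | 0000011 | 0 | 1
  55 | 0000111 | 0 | 1
  56 | 0001111 | 0 | 1
  57 | 0011111 | 0 | 1
  58 | 0111111 | 0 | 1
  59 | 1111111 | 1 | 0
  60 | 1111110 | 1 | 1
  61 | 1111101 | 1 | 0
  62 | 1111010 | 1 | 1
  63 | 1110101 | 1 | 0
  64 | 1101010 | 1 | 1
  65 | 1010101 | 1 | 0
  66 | 0101010 | 0 | 0
  67 | 1010100 | 1 | 1
  68 | 0101001 | 0 | 1
  69 | 1010011 | 1 | 0
  70 | 0100110 | 0 | 0
  71 | 1001100 | 1 | 1
  72 | 0011001 | 0 | 1
  73 | 0110011 | 0 | 1
  74 | 1100111 | 1 | 0
  75 | 1001110 | 1 | 1
  76 | 0011101 | 0 | 1
  77 | 0111011 | 0 | 1
  78 | 1110111 | 1 | 0
  79 | 1101110 | 1 | 1
  80 | 1011101 | 1 | 0
  81 | 0111010 | 0 | 0
  82 | 1110100 | 1 | 1
  83 | 1101001 | 1 | 0
  84 | 1010010 | 1 | 1
  85 | 0100101 | 0 | 1
  86 | 1001011 | 1 | 0
  87 | 0010110 | 0 | 0
  88 | 0101100 | 0 | 0
  89 | 1011000 | 1 | 1
  90 | 0110001 | 0 | 1
  91 | 1100011 | 1 | 0
  92 | 1000110 | 1 | 1
  93 | 0001101 | 0 | 1
  94 | 0011011 | 0 | 1
  95 | 0110111 | 0 | 1
  96 | 1101111 | 1 | 0
  97 | 1011110 | 1 | 1
  98 | 0111101 | 0 | 1
  99 | 1111011 | 1 | 0
 100 | 1110110 | 1 | 1
 101 | 1101101 | 1 | 0
 102 | 1011010 | 1 | 1
 103 | 0110101 | 0 | 1
 104 | 1101011 | 1 | 0
 105 | 1010110 | 1 | 1
 106 | 0101101 | 0 | 1
 107 | 1011011 | 1 | 0
 108 | 0110110 | 0 | 0
 109 | 1101100 | 1 | 1
 110 | 1011001 | 1 | 0
 111 | 0110010 | 0 | 0
 112 | 1100100 | 1 | 1
 113 | 1001001 | 1 | 0
 114 | 0010010 | 0 | 0
 115 | 0100100 | 0 | 0
 116 | 1001000 | 1 | 1
 117 | 0010001 | 0 | 1
 118 | 0100011 | 0 | 1
 119 | 1000111 | 1 | 0
 120 | 0001110 | 0 | 0
 121 | 0011100 | 0 | 0
 122 | 0111000 | 0 | 0
 123 | 1110000 | 1 | 1
 124 | 1100001 | 1 | 0
 125 | 1000010 | 1 | 1
 126 | 0000101 | 0 | 1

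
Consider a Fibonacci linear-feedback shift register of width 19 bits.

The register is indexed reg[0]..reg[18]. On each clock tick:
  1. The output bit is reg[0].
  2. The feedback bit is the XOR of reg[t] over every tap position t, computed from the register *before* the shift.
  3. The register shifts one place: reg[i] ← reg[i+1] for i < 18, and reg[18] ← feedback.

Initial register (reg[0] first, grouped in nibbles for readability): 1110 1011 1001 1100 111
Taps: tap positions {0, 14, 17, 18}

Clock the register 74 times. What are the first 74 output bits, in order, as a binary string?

tick  register→output (feedback)
  0  1110101110011100111→1 (1)
  1  1101011100111001111→1 (1)
  2  1010111001110011111→1 (0)
  3  0101110011100111110→0 (0)
  4  1011100111001111100→1 (0)
  5  0111001110011111000→0 (1)
  6  1110011100111110001→1 (1)
  7  1100111001111100011→1 (1)
  8  1001110011111000111→1 (1)
  9  0011100111110001111→0 (0)
 10  0111001111100011110→0 (0)
 11  1110011111000111100→1 (0)
 12  1100111110001111000→1 (0)
 13  1001111100011110000→1 (0)
 14  0011111000111100000→0 (0)
 15  0111110001111000000→0 (0)
 16  1111100011110000000→1 (1)
 17  1111000111100000001→1 (0)
 18  1110001111000000010→1 (0)
 19  1100011110000000100→1 (1)
 20  1000111100000001001→1 (0)
 21  0001111000000010010→0 (0)
 22  0011110000000100100→0 (0)
 23  0111100000001001000→0 (0)
 24  1111000000010010000→1 (0)
 25  1110000000100100000→1 (1)
 26  1100000001001000001→1 (0)
 27  1000000010010000010→1 (0)
 28  0000000100100000100→0 (0)
 29  0000001001000001000→0 (0)
 30  0000010010000010000→0 (1)
 31  0000100100000100001→0 (1)
 32  0001001000001000011→0 (0)
 33  0010010000010000110→0 (1)
 34  0100100000100001101→0 (1)
 35  1001000001000011011→1 (0)
 36  0010000010000110110→0 (0)
 37  0100000100001101100→0 (0)
 38  1000001000011011000→1 (0)
 39  0000010000110110000→0 (1)
 40  0000100001101100001→0 (1)
 41  0001000011011000011→0 (0)
 42  0010000110110000110→0 (1)
 43  0100001101100001101→0 (1)
 44  1000011011000011011→1 (0)
 45  0000110110000110110→0 (0)
 46  0001101100001101100→0 (0)
 47  0011011000011011000→0 (1)
 48  0110110000110110001→0 (0)
 49  1101100001101100010→1 (0)
 50  1011000011011000100→1 (1)
 51  0110000110110001001→0 (1)
 52  1100001101100010011→1 (0)
 53  1000011011000100110→1 (0)
 54  0000110110001001100→0 (0)
 55  0001101100010011000→0 (1)
 56  0011011000100110001→0 (0)
 57  0110110001001100010→0 (1)
 58  1101100010011000101→1 (0)
 59  1011000100110001010→1 (0)
 60  0110001001100010100→0 (1)
 61  1100010011000101001→1 (0)
 62  1000100110001010010→1 (1)
 63  0001001100010100101→0 (1)
 64  0010011000101001011→0 (0)
 65  0100110001010010110→0 (0)
 66  1001100010100101100→1 (1)
 67  0011000101001011001→0 (0)
 68  0110001010010110010→0 (0)
 69  1100010100101100100→1 (1)
 70  1000101001011001001→1 (0)
 71  0001010010110010010→0 (0)
 72  0010100101100100100→0 (0)
 73  0101001011001001000→0 (0)

11101011100111001111100011110000000100100000100001101100001101100010011000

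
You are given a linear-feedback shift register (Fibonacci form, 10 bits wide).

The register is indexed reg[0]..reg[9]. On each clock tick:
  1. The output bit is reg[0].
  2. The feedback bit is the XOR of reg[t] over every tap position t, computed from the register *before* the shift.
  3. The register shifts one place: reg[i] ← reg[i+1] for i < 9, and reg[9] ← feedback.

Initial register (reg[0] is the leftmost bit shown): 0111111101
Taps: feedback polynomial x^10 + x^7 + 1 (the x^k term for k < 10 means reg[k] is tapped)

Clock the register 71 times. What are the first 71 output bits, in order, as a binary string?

01111111011100011110000001110110110001010001001100100000110100100111101

step | reg (before) | out | fb
   0 | 0111111101 | 0 | 1
   1 | 1111111011 | 1 | 1
   2 | 1111110111 | 1 | 0
   3 | 1111101110 | 1 | 0
   4 | 1111011100 | 1 | 0
   5 | 1110111000 | 1 | 1
   6 | 1101110001 | 1 | 1
   7 | 1011100011 | 1 | 1
   8 | 0111000111 | 0 | 1
   9 | 1110001111 | 1 | 0
  10 | 1100011110 | 1 | 0
  11 | 1000111100 | 1 | 0
  12 | 0001111000 | 0 | 0
  13 | 0011110000 | 0 | 0
  14 | 0111100000 | 0 | 0
  15 | 1111000000 | 1 | 1
  16 | 1110000001 | 1 | 1
  17 | 1100000011 | 1 | 1
  18 | 1000000111 | 1 | 0
  19 | 0000001110 | 0 | 1
  20 | 0000011101 | 0 | 1
  21 | 0000111011 | 0 | 0
  22 | 0001110110 | 0 | 1
  23 | 0011101101 | 0 | 1
  24 | 0111011011 | 0 | 0
  25 | 1110110110 | 1 | 0
  26 | 1101101100 | 1 | 0
  27 | 1011011000 | 1 | 1
  28 | 0110110001 | 0 | 0
  29 | 1101100010 | 1 | 1
  30 | 1011000101 | 1 | 0
  31 | 0110001010 | 0 | 0
  32 | 1100010100 | 1 | 0
  33 | 1000101000 | 1 | 1
  34 | 0001010001 | 0 | 0
  35 | 0010100010 | 0 | 0
  36 | 0101000100 | 0 | 1
  37 | 1010001001 | 1 | 1
  38 | 0100010011 | 0 | 0
  39 | 1000100110 | 1 | 0
  40 | 0001001100 | 0 | 1
  41 | 0010011001 | 0 | 0
  42 | 0100110010 | 0 | 0
  43 | 1001100100 | 1 | 0
  44 | 0011001000 | 0 | 0
  45 | 0110010000 | 0 | 0
  46 | 1100100000 | 1 | 1
  47 | 1001000001 | 1 | 1
  48 | 0010000011 | 0 | 0
  49 | 0100000110 | 0 | 1
  50 | 1000001101 | 1 | 0
  51 | 0000011010 | 0 | 0
  52 | 0000110100 | 0 | 1
  53 | 0001101001 | 0 | 0
  54 | 0011010010 | 0 | 0
  55 | 0110100100 | 0 | 1
  56 | 1101001001 | 1 | 1
  57 | 1010010011 | 1 | 1
  58 | 0100100111 | 0 | 1
  59 | 1001001111 | 1 | 0
  60 | 0010011110 | 0 | 1
  61 | 0100111101 | 0 | 1
  62 | 1001111011 | 1 | 1
  63 | 0011110111 | 0 | 1
  64 | 0111101111 | 0 | 1
  65 | 1111011111 | 1 | 0
  66 | 1110111110 | 1 | 0
  67 | 1101111100 | 1 | 0
  68 | 1011111000 | 1 | 1
  69 | 0111110001 | 0 | 0
  70 | 1111100010 | 1 | 1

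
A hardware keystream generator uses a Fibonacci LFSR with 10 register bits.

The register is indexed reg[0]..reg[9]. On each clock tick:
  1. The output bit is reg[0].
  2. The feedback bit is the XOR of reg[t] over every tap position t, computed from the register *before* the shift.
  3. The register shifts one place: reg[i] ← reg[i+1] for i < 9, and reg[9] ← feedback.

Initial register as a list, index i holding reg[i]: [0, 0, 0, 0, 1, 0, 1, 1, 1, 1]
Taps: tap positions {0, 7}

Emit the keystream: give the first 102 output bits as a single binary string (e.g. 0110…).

000010111111110101010101111010000111010010001100101101011001111010110001100111111001010101001100110010

tick  register→output (feedback)
  0  0000101111→0 (1)
  1  0001011111→0 (1)
  2  0010111111→0 (1)
  3  0101111111→0 (1)
  4  1011111111→1 (0)
  5  0111111110→0 (1)
  6  1111111101→1 (0)
  7  1111111010→1 (1)
  8  1111110101→1 (0)
  9  1111101010→1 (1)
 10  1111010101→1 (0)
 11  1110101010→1 (1)
 12  1101010101→1 (0)
 13  1010101010→1 (1)
 14  0101010101→0 (1)
 15  1010101011→1 (1)
 16  0101010111→0 (1)
 17  1010101111→1 (0)
 18  0101011110→0 (1)
 19  1010111101→1 (0)
 20  0101111010→0 (0)
 21  1011110100→1 (0)
 22  0111101000→0 (0)
 23  1111010000→1 (1)
 24  1110100001→1 (1)
 25  1101000011→1 (1)
 26  1010000111→1 (0)
 27  0100001110→0 (1)
 28  1000011101→1 (0)
 29  0000111010→0 (0)
 30  0001110100→0 (1)
 31  0011101001→0 (0)
 32  0111010010→0 (0)
 33  1110100100→1 (0)
 34  1101001000→1 (1)
 35  1010010001→1 (1)
 36  0100100011→0 (0)
 37  1001000110→1 (0)
 38  0010001100→0 (1)
 39  0100011001→0 (0)
 40  1000110010→1 (1)
 41  0001100101→0 (1)
 42  0011001011→0 (0)
 43  0110010110→0 (1)
 44  1100101101→1 (0)
 45  1001011010→1 (1)
 46  0010110101→0 (1)
 47  0101101011→0 (0)
 48  1011010110→1 (0)
 49  0110101100→0 (1)
 50  1101011001→1 (1)
 51  1010110011→1 (1)
 52  0101100111→0 (1)
 53  1011001111→1 (0)
 54  0110011110→0 (1)
 55  1100111101→1 (0)
 56  1001111010→1 (1)
 57  0011110101→0 (1)
 58  0111101011→0 (0)
 59  1111010110→1 (0)
 60  1110101100→1 (0)
 61  1101011000→1 (1)
 62  1010110001→1 (1)
 63  0101100011→0 (0)
 64  1011000110→1 (0)
 65  0110001100→0 (1)
 66  1100011001→1 (1)
 67  1000110011→1 (1)
 68  0001100111→0 (1)
 69  0011001111→0 (1)
 70  0110011111→0 (1)
 71  1100111111→1 (0)
 72  1001111110→1 (0)
 73  0011111100→0 (1)
 74  0111111001→0 (0)
 75  1111110010→1 (1)
 76  1111100101→1 (0)
 77  1111001010→1 (1)
 78  1110010101→1 (0)
 79  1100101010→1 (1)
 80  1001010101→1 (0)
 81  0010101010→0 (0)
 82  0101010100→0 (1)
 83  1010101001→1 (1)
 84  0101010011→0 (0)
 85  1010100110→1 (0)
 86  0101001100→0 (1)
 87  1010011001→1 (1)
 88  0100110011→0 (0)
 89  1001100110→1 (0)
 90  0011001100→0 (1)
 91  0110011001→0 (0)
 92  1100110010→1 (1)
 93  1001100101→1 (0)
 94  0011001010→0 (0)
 95  0110010100→0 (1)
 96  1100101001→1 (1)
 97  1001010011→1 (1)
 98  0010100111→0 (1)
 99  0101001111→0 (1)
100  1010011111→1 (0)
101  0100111110→0 (1)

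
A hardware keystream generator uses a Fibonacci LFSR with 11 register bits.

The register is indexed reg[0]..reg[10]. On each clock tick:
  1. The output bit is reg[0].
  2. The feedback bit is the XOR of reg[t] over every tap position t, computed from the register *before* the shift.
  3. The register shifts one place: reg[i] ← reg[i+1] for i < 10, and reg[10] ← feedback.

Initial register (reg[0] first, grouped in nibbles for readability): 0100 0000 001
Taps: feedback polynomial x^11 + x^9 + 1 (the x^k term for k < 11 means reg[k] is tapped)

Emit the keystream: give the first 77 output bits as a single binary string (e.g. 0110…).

01000000001000000000010101010101110111011100100111001011110010111001111011000

step | reg (before) | out | fb
   0 | 01000000001 | 0 | 0
   1 | 10000000010 | 1 | 0
   2 | 00000000100 | 0 | 0
   3 | 00000001000 | 0 | 0
   4 | 00000010000 | 0 | 0
   5 | 00000100000 | 0 | 0
   6 | 00001000000 | 0 | 0
   7 | 00010000000 | 0 | 0
   8 | 00100000000 | 0 | 0
   9 | 01000000000 | 0 | 0
  10 | 10000000000 | 1 | 1
  11 | 00000000001 | 0 | 0
  12 | 00000000010 | 0 | 1
  13 | 00000000101 | 0 | 0
  14 | 00000001010 | 0 | 1
  15 | 00000010101 | 0 | 0
  16 | 00000101010 | 0 | 1
  17 | 00001010101 | 0 | 0
  18 | 00010101010 | 0 | 1
  19 | 00101010101 | 0 | 0
  20 | 01010101010 | 0 | 1
  21 | 10101010101 | 1 | 1
  22 | 01010101011 | 0 | 1
  23 | 10101010111 | 1 | 0
  24 | 01010101110 | 0 | 1
  25 | 10101011101 | 1 | 1
  26 | 01010111011 | 0 | 1
  27 | 10101110111 | 1 | 0
  28 | 01011101110 | 0 | 1
  29 | 10111011101 | 1 | 1
  30 | 01110111011 | 0 | 1
  31 | 11101110111 | 1 | 0
  32 | 11011101110 | 1 | 0
  33 | 10111011100 | 1 | 1
  34 | 01110111001 | 0 | 0
  35 | 11101110010 | 1 | 0
  36 | 11011100100 | 1 | 1
  37 | 10111001001 | 1 | 1
  38 | 01110010011 | 0 | 1
  39 | 11100100111 | 1 | 0
  40 | 11001001110 | 1 | 0
  41 | 10010011100 | 1 | 1
  42 | 00100111001 | 0 | 0
  43 | 01001110010 | 0 | 1
  44 | 10011100101 | 1 | 1
  45 | 00111001011 | 0 | 1
  46 | 01110010111 | 0 | 1
  47 | 11100101111 | 1 | 0
  48 | 11001011110 | 1 | 0
  49 | 10010111100 | 1 | 1
  50 | 00101111001 | 0 | 0
  51 | 01011110010 | 0 | 1
  52 | 10111100101 | 1 | 1
  53 | 01111001011 | 0 | 1
  54 | 11110010111 | 1 | 0
  55 | 11100101110 | 1 | 0
  56 | 11001011100 | 1 | 1
  57 | 10010111001 | 1 | 1
  58 | 00101110011 | 0 | 1
  59 | 01011100111 | 0 | 1
  60 | 10111001111 | 1 | 0
  61 | 01110011110 | 0 | 1
  62 | 11100111101 | 1 | 1
  63 | 11001111011 | 1 | 0
  64 | 10011110110 | 1 | 0
  65 | 00111101100 | 0 | 0
  66 | 01111011000 | 0 | 0
  67 | 11110110000 | 1 | 1
  68 | 11101100001 | 1 | 1
  69 | 11011000011 | 1 | 0
  70 | 10110000110 | 1 | 0
  71 | 01100001100 | 0 | 0
  72 | 11000011000 | 1 | 1
  73 | 10000110001 | 1 | 1
  74 | 00001100011 | 0 | 1
  75 | 00011000111 | 0 | 1
  76 | 00110001111 | 0 | 1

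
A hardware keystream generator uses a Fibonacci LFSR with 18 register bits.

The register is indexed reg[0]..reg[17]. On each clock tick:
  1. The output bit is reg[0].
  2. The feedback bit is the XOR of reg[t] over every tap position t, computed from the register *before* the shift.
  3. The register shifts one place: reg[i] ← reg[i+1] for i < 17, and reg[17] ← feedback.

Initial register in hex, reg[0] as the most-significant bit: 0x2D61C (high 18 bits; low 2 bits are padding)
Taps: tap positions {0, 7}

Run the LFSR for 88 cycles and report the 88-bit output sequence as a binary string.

tick  register→output (feedback)
  0  001011010110000111→0 (1)
  1  010110101100001111→0 (0)
  2  101101011000011110→1 (0)
  3  011010110000111100→0 (1)
  4  110101100001111001→1 (1)
  5  101011000011110011→1 (1)
  6  010110000111100111→0 (0)
  7  101100001111001110→1 (1)
  8  011000011110011101→0 (1)
  9  110000111100111011→1 (0)
 10  100001111001110110→1 (0)
 11  000011110011101100→0 (1)
 12  000111100111011001→0 (0)
 13  001111001110110010→0 (0)
 14  011110011101100100→0 (1)
 15  111100111011001001→1 (0)
 16  111001110110010010→1 (0)
 17  110011101100100100→1 (1)
 18  100111011001001001→1 (0)
 19  001110110010010010→0 (1)
 20  011101100100100101→0 (0)
 21  111011001001001010→1 (1)
 22  110110010010010101→1 (0)
 23  101100100100101010→1 (1)
 24  011001001001010101→0 (0)
 25  110010010010101010→1 (0)
 26  100100100101010100→1 (1)
 27  001001001010101001→0 (0)
 28  010010010101010010→0 (1)
 29  100100101010100101→1 (1)
 30  001001010101001011→0 (1)
 31  010010101010010111→0 (0)
 32  100101010100101110→1 (0)
 33  001010101001011100→0 (0)
 34  010101010010111000→0 (1)
 35  101010100101110001→1 (1)
 36  010101001011100011→0 (0)
 37  101010010111000110→1 (0)
 38  010100101110001100→0 (0)
 39  101001011100011000→1 (0)
 40  010010111000110000→0 (1)
 41  100101110001100001→1 (0)
 42  001011100011000010→0 (0)
 43  010111000110000100→0 (0)
 44  101110001100001000→1 (1)
 45  011100011000010001→0 (1)
 46  111000110000100011→1 (0)
 47  110001100001000110→1 (1)
 48  100011000010001101→1 (1)
 49  000110000100011011→0 (0)
 50  001100001000110110→0 (0)
 51  011000010001101100→0 (1)
 52  110000100011011001→1 (1)
 53  100001000110110011→1 (1)
 54  000010001101100111→0 (0)
 55  000100011011001110→0 (1)
 56  001000110110011101→0 (1)
 57  010001101100111011→0 (0)
 58  100011011001110110→1 (0)
 59  000110110011101100→0 (1)
 60  001101100111011001→0 (0)
 61  011011001110110010→0 (0)
 62  110110011101100100→1 (0)
 63  101100111011001000→1 (0)
 64  011001110110010000→0 (1)
 65  110011101100100001→1 (1)
 66  100111011001000011→1 (0)
 67  001110110010000110→0 (1)
 68  011101100100001101→0 (0)
 69  111011001000011010→1 (1)
 70  110110010000110101→1 (0)
 71  101100100001101010→1 (1)
 72  011001000011010101→0 (0)
 73  110010000110101010→1 (1)
 74  100100001101010101→1 (1)
 75  001000011010101011→0 (1)
 76  010000110101010111→0 (1)
 77  100001101010101111→1 (1)
 78  000011010101011111→0 (1)
 79  000110101010111111→0 (0)
 80  001101010101111110→0 (1)
 81  011010101011111101→0 (0)
 82  110101010111111010→1 (0)
 83  101010101111110100→1 (1)
 84  010101011111101001→0 (1)
 85  101010111111010011→1 (0)
 86  010101111110100110→0 (1)
 87  101011111101001101→1 (0)

0010110101100001111001110110010010010101010010111000110000100011011001110110010000110101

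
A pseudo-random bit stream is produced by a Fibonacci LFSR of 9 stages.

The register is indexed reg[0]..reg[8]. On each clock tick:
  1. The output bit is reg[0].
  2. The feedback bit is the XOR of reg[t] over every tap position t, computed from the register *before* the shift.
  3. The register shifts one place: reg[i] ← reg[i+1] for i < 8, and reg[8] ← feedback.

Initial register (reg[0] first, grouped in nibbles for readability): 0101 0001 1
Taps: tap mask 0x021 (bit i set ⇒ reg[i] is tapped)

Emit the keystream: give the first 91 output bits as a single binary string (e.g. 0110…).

step | reg (before) | out | fb
   0 | 010100011 | 0 | 0
   1 | 101000110 | 1 | 1
   2 | 010001101 | 0 | 1
   3 | 100011011 | 1 | 0
   4 | 000110110 | 0 | 0
   5 | 001101100 | 0 | 1
   6 | 011011001 | 0 | 1
   7 | 110110011 | 1 | 1
   8 | 101100111 | 1 | 1
   9 | 011001111 | 0 | 1
  10 | 110011111 | 1 | 0
  11 | 100111110 | 1 | 0
  12 | 001111100 | 0 | 1
  13 | 011111001 | 0 | 1
  14 | 111110011 | 1 | 1
  15 | 111100111 | 1 | 1
  16 | 111001111 | 1 | 0
  17 | 110011110 | 1 | 0
  18 | 100111100 | 1 | 0
  19 | 001111000 | 0 | 1
  20 | 011110001 | 0 | 0
  21 | 111100010 | 1 | 1
  22 | 111000101 | 1 | 1
  23 | 110001011 | 1 | 0
  24 | 100010110 | 1 | 1
  25 | 000101101 | 0 | 1
  26 | 001011011 | 0 | 1
  27 | 010110111 | 0 | 0
  28 | 101101110 | 1 | 0
  29 | 011011100 | 0 | 1
  30 | 110111001 | 1 | 0
  31 | 101110010 | 1 | 1
  32 | 011100101 | 0 | 0
  33 | 111001010 | 1 | 0
  34 | 110010100 | 1 | 1
  35 | 100101001 | 1 | 0
  36 | 001010010 | 0 | 0
  37 | 010100100 | 0 | 0
  38 | 101001000 | 1 | 0
  39 | 010010000 | 0 | 0
  40 | 100100000 | 1 | 1
  41 | 001000001 | 0 | 0
  42 | 010000010 | 0 | 0
  43 | 100000100 | 1 | 1
  44 | 000001001 | 0 | 1
  45 | 000010011 | 0 | 0
  46 | 000100110 | 0 | 0
  47 | 001001100 | 0 | 1
  48 | 010011001 | 0 | 1
  49 | 100110011 | 1 | 1
  50 | 001100111 | 0 | 0
  51 | 011001110 | 0 | 1
  52 | 110011101 | 1 | 0
  53 | 100111010 | 1 | 0
  54 | 001110100 | 0 | 0
  55 | 011101000 | 0 | 1
  56 | 111010001 | 1 | 1
  57 | 110100011 | 1 | 1
  58 | 101000111 | 1 | 1
  59 | 010001111 | 0 | 1
  60 | 100011111 | 1 | 0
  61 | 000111110 | 0 | 1
  62 | 001111101 | 0 | 1
  63 | 011111011 | 0 | 1
  64 | 111110111 | 1 | 1
  65 | 111101111 | 1 | 0
  66 | 111011110 | 1 | 0
  67 | 110111100 | 1 | 0
  68 | 101111000 | 1 | 0
  69 | 011110000 | 0 | 0
  70 | 111100000 | 1 | 1
  71 | 111000001 | 1 | 1
  72 | 110000011 | 1 | 1
  73 | 100000111 | 1 | 1
  74 | 000001111 | 0 | 1
  75 | 000011111 | 0 | 1
  76 | 000111111 | 0 | 1
  77 | 001111111 | 0 | 1
  78 | 011111111 | 0 | 1
  79 | 111111111 | 1 | 0
  80 | 111111110 | 1 | 0
  81 | 111111100 | 1 | 0
  82 | 111111000 | 1 | 0
  83 | 111110000 | 1 | 1
  84 | 111100001 | 1 | 1
  85 | 111000011 | 1 | 1
  86 | 110000111 | 1 | 1
  87 | 100001111 | 1 | 0
  88 | 000011110 | 0 | 1
  89 | 000111101 | 0 | 1
  90 | 001111011 | 0 | 1

0101000110110011111001111000101101110010100100000100110011101000111110111100000111111111000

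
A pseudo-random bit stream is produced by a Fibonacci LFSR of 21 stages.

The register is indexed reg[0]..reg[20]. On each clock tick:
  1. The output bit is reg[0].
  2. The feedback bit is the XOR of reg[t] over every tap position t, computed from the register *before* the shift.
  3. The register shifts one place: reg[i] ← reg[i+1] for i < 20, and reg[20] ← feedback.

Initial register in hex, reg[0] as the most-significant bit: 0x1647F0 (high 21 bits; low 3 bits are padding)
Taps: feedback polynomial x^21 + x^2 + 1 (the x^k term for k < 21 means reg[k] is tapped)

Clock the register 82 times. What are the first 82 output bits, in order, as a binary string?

0001011001000111111100100111101011000001110111001000111000110101011101011011011100

step | reg (before) | out | fb
   0 | 000101100100011111110 | 0 | 0
   1 | 001011001000111111100 | 0 | 1
   2 | 010110010001111111001 | 0 | 0
   3 | 101100100011111110010 | 1 | 0
   4 | 011001000111111100100 | 0 | 1
   5 | 110010001111111001001 | 1 | 1
   6 | 100100011111110010011 | 1 | 1
   7 | 001000111111100100111 | 0 | 1
   8 | 010001111111001001111 | 0 | 0
   9 | 100011111110010011110 | 1 | 1
  10 | 000111111100100111101 | 0 | 0
  11 | 001111111001001111010 | 0 | 1
  12 | 011111110010011110101 | 0 | 1
  13 | 111111100100111101011 | 1 | 0
  14 | 111111001001111010110 | 1 | 0
  15 | 111110010011110101100 | 1 | 0
  16 | 111100100111101011000 | 1 | 0
  17 | 111001001111010110000 | 1 | 0
  18 | 110010011110101100000 | 1 | 1
  19 | 100100111101011000001 | 1 | 1
  20 | 001001111010110000011 | 0 | 1
  21 | 010011110101100000111 | 0 | 0
  22 | 100111101011000001110 | 1 | 1
  23 | 001111010110000011101 | 0 | 1
  24 | 011110101100000111011 | 0 | 1
  25 | 111101011000001110111 | 1 | 0
  26 | 111010110000011101110 | 1 | 0
  27 | 110101100000111011100 | 1 | 1
  28 | 101011000001110111001 | 1 | 0
  29 | 010110000011101110010 | 0 | 0
  30 | 101100000111011100100 | 1 | 0
  31 | 011000001110111001000 | 0 | 1
  32 | 110000011101110010001 | 1 | 1
  33 | 100000111011100100011 | 1 | 1
  34 | 000001110111001000111 | 0 | 0
  35 | 000011101110010001110 | 0 | 0
  36 | 000111011100100011100 | 0 | 0
  37 | 001110111001000111000 | 0 | 1
  38 | 011101110010001110001 | 0 | 1
  39 | 111011100100011100011 | 1 | 0
  40 | 110111001000111000110 | 1 | 1
  41 | 101110010001110001101 | 1 | 0
  42 | 011100100011100011010 | 0 | 1
  43 | 111001000111000110101 | 1 | 0
  44 | 110010001110001101010 | 1 | 1
  45 | 100100011100011010101 | 1 | 1
  46 | 001000111000110101011 | 0 | 1
  47 | 010001110001101010111 | 0 | 0
  48 | 100011100011010101110 | 1 | 1
  49 | 000111000110101011101 | 0 | 0
  50 | 001110001101010111010 | 0 | 1
  51 | 011100011010101110101 | 0 | 1
  52 | 111000110101011101011 | 1 | 0
  53 | 110001101010111010110 | 1 | 1
  54 | 100011010101110101101 | 1 | 1
  55 | 000110101011101011011 | 0 | 0
  56 | 001101010111010110110 | 0 | 1
  57 | 011010101110101101101 | 0 | 1
  58 | 110101011101011011011 | 1 | 1
  59 | 101010111010110110111 | 1 | 0
  60 | 010101110101101101110 | 0 | 0
  61 | 101011101011011011100 | 1 | 0
  62 | 010111010110110111000 | 0 | 0
  63 | 101110101101101110000 | 1 | 0
  64 | 011101011011011100000 | 0 | 1
  65 | 111010110110111000001 | 1 | 0
  66 | 110101101101110000010 | 1 | 1
  67 | 101011011011100000101 | 1 | 0
  68 | 010110110111000001010 | 0 | 0
  69 | 101101101110000010100 | 1 | 0
  70 | 011011011100000101000 | 0 | 1
  71 | 110110111000001010001 | 1 | 1
  72 | 101101110000010100011 | 1 | 0
  73 | 011011100000101000110 | 0 | 1
  74 | 110111000001010001101 | 1 | 1
  75 | 101110000010100011011 | 1 | 0
  76 | 011100000101000110110 | 0 | 1
  77 | 111000001010001101101 | 1 | 0
  78 | 110000010100011011010 | 1 | 1
  79 | 100000101000110110101 | 1 | 1
  80 | 000001010001101101011 | 0 | 0
  81 | 000010100011011010110 | 0 | 0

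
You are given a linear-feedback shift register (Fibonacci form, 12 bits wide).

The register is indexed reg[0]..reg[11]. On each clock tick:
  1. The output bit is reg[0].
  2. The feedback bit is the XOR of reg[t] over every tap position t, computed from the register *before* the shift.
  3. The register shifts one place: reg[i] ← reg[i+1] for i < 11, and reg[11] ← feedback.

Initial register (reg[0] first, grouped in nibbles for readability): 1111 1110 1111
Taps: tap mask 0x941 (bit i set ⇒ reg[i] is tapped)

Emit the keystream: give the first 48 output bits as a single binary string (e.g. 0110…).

111111101111001000000101101101101011001100011011

tick  register→output (feedback)
  0  111111101111→1 (0)
  1  111111011110→1 (0)
  2  111110111100→1 (1)
  3  111101111001→1 (0)
  4  111011110010→1 (0)
  5  110111100100→1 (0)
  6  101111001000→1 (0)
  7  011110010000→0 (0)
  8  111100100000→1 (0)
  9  111001000000→1 (1)
 10  110010000001→1 (0)
 11  100100000010→1 (1)
 12  001000000101→0 (1)
 13  010000001011→0 (0)
 14  100000010110→1 (1)
 15  000000101101→0 (1)
 16  000001011011→0 (0)
 17  000010110110→0 (1)
 18  000101101101→0 (1)
 19  001011011011→0 (0)
 20  010110110110→0 (1)
 21  101101101101→1 (0)
 22  011011011010→0 (1)
 23  110110110101→1 (1)
 24  101101101011→1 (0)
 25  011011010110→0 (0)
 26  110110101100→1 (1)
 27  101101011001→1 (1)
 28  011010110011→0 (0)
 29  110101100110→1 (0)
 30  101011001100→1 (0)
 31  010110011000→0 (1)
 32  101100110001→1 (1)
 33  011001100011→0 (0)
 34  110011000110→1 (1)
 35  100110001101→1 (1)
 36  001100011011→0 (0)
 37  011000110110→0 (1)
 38  110001101101→1 (0)
 39  100011011010→1 (0)
 40  000110110100→0 (1)
 41  001101101001→0 (1)
 42  011011010011→0 (1)
 43  110110100111→1 (1)
 44  101101001111→1 (1)
 45  011010011111→0 (0)
 46  110100111110→1 (1)
 47  101001111101→1 (0)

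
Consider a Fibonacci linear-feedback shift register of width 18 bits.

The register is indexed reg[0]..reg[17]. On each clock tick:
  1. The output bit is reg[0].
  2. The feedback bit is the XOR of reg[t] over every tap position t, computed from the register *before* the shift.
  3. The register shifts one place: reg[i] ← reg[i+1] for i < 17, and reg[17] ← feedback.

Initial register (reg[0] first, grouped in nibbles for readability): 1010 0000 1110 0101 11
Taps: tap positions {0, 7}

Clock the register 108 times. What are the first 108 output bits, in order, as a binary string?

101000001110010111110100100001111110110111011100010000001111111100001111110111100011100000110000100010000001

tick  register→output (feedback)
  0  101000001110010111→1 (1)
  1  010000011100101111→0 (1)
  2  100000111001011111→1 (0)
  3  000001110010111110→0 (1)
  4  000011100101111101→0 (0)
  5  000111001011111010→0 (0)
  6  001110010111110100→0 (1)
  7  011100101111101001→0 (0)
  8  111001011111010010→1 (0)
  9  110010111110100100→1 (0)
 10  100101111101001000→1 (0)
 11  001011111010010000→0 (1)
 12  010111110100100001→0 (1)
 13  101111101001000011→1 (1)
 14  011111010010000111→0 (1)
 15  111110100100001111→1 (1)
 16  111101001000011111→1 (1)
 17  111010010000111111→1 (0)
 18  110100100001111110→1 (1)
 19  101001000011111101→1 (1)
 20  010010000111111011→0 (0)
 21  100100001111110110→1 (1)
 22  001000011111101101→0 (1)
 23  010000111111011011→0 (1)
 24  100001111110110111→1 (0)
 25  000011111101101110→0 (1)
 26  000111111011011101→0 (1)
 27  001111110110111011→0 (1)
 28  011111101101110111→0 (0)
 29  111111011011101110→1 (0)
 30  111110110111011100→1 (0)
 31  111101101110111000→1 (1)
 32  111011011101110001→1 (0)
 33  110110111011100010→1 (0)
 34  101101110111000100→1 (0)
 35  011011101110001000→0 (0)
 36  110111011100010000→1 (0)
 37  101110111000100000→1 (0)
 38  011101110001000000→0 (1)
 39  111011100010000001→1 (1)
 40  110111000100000011→1 (1)
 41  101110001000000111→1 (1)
 42  011100010000001111→0 (1)
 43  111000100000011111→1 (1)
 44  110001000000111111→1 (1)
 45  100010000001111111→1 (1)
 46  000100000011111111→0 (0)
 47  001000000111111110→0 (0)
 48  010000001111111100→0 (0)
 49  100000011111111000→1 (0)
 50  000000111111110000→0 (1)
 51  000001111111100001→0 (1)
 52  000011111111000011→0 (1)
 53  000111111110000111→0 (1)
 54  001111111100001111→0 (1)
 55  011111111000011111→0 (1)
 56  111111110000111111→1 (0)
 57  111111100001111110→1 (1)
 58  111111000011111101→1 (1)
 59  111110000111111011→1 (1)
 60  111100001111110111→1 (1)
 61  111000011111101111→1 (0)
 62  110000111111011110→1 (0)
 63  100001111110111100→1 (0)
 64  000011111101111000→0 (1)
 65  000111111011110001→0 (1)
 66  001111110111100011→0 (1)
 67  011111101111000111→0 (0)
 68  111111011110001110→1 (0)
 69  111110111100011100→1 (0)
 70  111101111000111000→1 (0)
 71  111011110001110000→1 (0)
 72  110111100011100000→1 (1)
 73  101111000111000001→1 (1)
 74  011110001110000011→0 (0)
 75  111100011100000110→1 (0)
 76  111000111000001100→1 (0)
 77  110001110000011000→1 (0)
 78  100011100000110000→1 (1)
 79  000111000001100001→0 (0)
 80  001110000011000010→0 (0)
 81  011100000110000100→0 (0)
 82  111000001100001000→1 (1)
 83  110000011000010001→1 (0)
 84  100000110000100010→1 (0)
 85  000001100001000100→0 (0)
 86  000011000010001000→0 (0)
 87  000110000100010000→0 (0)
 88  001100001000100000→0 (0)
 89  011000010001000000→0 (1)
 90  110000100010000001→1 (1)
 91  100001000100000011→1 (1)
 92  000010001000000111→0 (0)
 93  000100010000001110→0 (1)
 94  001000100000011101→0 (0)
 95  010001000000111010→0 (0)
 96  100010000001110100→1 (1)
 97  000100000011101001→0 (0)
 98  001000000111010010→0 (0)
 99  010000001110100100→0 (0)
100  100000011101001000→1 (0)
101  000000111010010000→0 (1)
102  000001110100100001→0 (1)
103  000011101001000011→0 (0)
104  000111010010000110→0 (1)
105  001110100100001101→0 (0)
106  011101001000011010→0 (0)
107  111010010000110100→1 (0)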